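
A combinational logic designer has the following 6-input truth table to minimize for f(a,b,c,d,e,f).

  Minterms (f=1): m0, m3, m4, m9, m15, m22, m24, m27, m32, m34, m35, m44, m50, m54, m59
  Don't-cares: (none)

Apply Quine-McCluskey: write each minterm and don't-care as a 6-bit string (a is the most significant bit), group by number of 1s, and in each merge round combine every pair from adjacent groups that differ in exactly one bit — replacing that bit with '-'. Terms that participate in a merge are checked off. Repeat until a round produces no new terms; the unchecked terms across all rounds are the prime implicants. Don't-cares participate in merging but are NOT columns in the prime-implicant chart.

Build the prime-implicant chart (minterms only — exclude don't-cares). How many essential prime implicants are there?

8

[col 0] 000000*, 000011*, 000100*, 001001, 001111, 010110*, 011000, 011011*, 100000*, 100010*, 100011*, 101100, 110010*, 110110*, 111011*
[col 1] -00000, -00011, -10110, -11011, 000-00, 1-0010, 1000-0, 10001-, 110-10
Prime implicants: -00000, -00011, -10110, -11011, 000-00, 001001, 001111, 011000, 1-0010, 1000-0, 10001-, 101100, 110-10
PI chart (minterm → PIs covering it):
  0 | -00000,000-00
  3 | -00011  (sole → essential)
  4 | 000-00  (sole → essential)
  9 | 001001  (sole → essential)
  15 | 001111  (sole → essential)
  22 | -10110  (sole → essential)
  24 | 011000  (sole → essential)
  27 | -11011  (sole → essential)
  32 | -00000,1000-0
  34 | 1-0010,1000-0,10001-
  35 | -00011,10001-
  44 | 101100  (sole → essential)
  50 | 1-0010,110-10
  54 | -10110,110-10
  59 | -11011  (sole → essential)
Essential prime implicants: -00011, -10110, -11011, 000-00, 001001, 001111, 011000, 101100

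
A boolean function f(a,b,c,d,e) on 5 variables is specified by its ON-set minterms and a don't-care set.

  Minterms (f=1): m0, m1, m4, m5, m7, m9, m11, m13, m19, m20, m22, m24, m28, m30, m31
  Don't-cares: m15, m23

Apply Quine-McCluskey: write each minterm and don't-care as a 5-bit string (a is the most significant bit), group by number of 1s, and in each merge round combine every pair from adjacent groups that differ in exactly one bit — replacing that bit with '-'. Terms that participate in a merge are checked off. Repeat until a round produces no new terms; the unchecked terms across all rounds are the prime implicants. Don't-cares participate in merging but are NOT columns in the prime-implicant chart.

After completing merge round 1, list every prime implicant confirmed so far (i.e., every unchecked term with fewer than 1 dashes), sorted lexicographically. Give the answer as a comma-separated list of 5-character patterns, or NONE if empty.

[col 0] 00000*, 00001*, 00100*, 00101*, 00111*, 01001*, 01011*, 01101*, 01111*, 10011*, 10100*, 10110*, 10111*, 11000*, 11100*, 11110*, 11111*
[col 1] -0100, -0111*, -1111*, 0-001*, 0-101*, 0-111*, 00-00*, 00-01*, 0000-*, 001-1*, 0010-*, 01-01*, 01-11*, 010-1*, 011-1*, 1-100*, 1-110*, 1-111*, 10-11, 101-0*, 1011-*, 11-00, 111-0*, 1111-*
[col 2] --111, 0--01, 0-1-1, 00-0-, 01--1, 1-1-0, 1-11-
Prime implicants: --111, -0100, 0--01, 0-1-1, 00-0-, 01--1, 1-1-0, 1-11-, 10-11, 11-00

NONE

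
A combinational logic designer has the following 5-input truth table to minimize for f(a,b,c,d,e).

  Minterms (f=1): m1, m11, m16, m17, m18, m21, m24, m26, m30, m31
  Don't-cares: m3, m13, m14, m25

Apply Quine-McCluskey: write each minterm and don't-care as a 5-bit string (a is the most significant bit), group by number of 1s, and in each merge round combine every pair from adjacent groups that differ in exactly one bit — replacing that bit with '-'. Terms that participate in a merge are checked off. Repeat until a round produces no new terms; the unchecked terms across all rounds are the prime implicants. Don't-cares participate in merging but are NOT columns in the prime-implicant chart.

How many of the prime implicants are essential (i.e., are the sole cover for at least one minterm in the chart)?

4

Round 0: 00001✓ 00011✓ 01011✓ 01101 01110✓ 10000✓ 10001✓ 10010✓ 10101✓ 11000✓ 11001✓ 11010✓ 11110✓ 11111✓
Round 1: -0001 -1110 0-011 000-1 1-000✓ 1-001✓ 1-010✓ 10-01 100-0✓ 1000-✓ 11-10 110-0✓ 1100-✓ 1111-
Round 2: 1-0-0 1-00-
PIs = {-0001, -1110, 0-011, 000-1, 01101, 1-0-0, 1-00-, 10-01, 11-10, 1111-}
Coverage chart:
  m1: -0001,000-1
  m11: 0-011 ←essential
  m16: 1-0-0,1-00-
  m17: -0001,1-00-,10-01
  m18: 1-0-0 ←essential
  m21: 10-01 ←essential
  m24: 1-0-0,1-00-
  m26: 1-0-0,11-10
  m30: -1110,11-10,1111-
  m31: 1111- ←essential
Essential: 0-011, 1-0-0, 10-01, 1111-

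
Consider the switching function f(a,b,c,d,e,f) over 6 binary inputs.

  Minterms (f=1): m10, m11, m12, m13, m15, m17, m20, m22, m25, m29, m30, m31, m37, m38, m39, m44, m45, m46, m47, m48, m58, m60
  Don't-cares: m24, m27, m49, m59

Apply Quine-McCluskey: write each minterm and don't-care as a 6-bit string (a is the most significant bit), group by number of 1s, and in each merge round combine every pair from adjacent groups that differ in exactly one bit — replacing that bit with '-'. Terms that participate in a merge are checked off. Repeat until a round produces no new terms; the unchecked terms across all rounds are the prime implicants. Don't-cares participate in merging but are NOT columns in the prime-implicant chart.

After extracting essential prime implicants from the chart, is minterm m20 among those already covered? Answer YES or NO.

YES

Round 0: 001010✓ 001011✓ 001100✓ 001101✓ 001111✓ 010001✓ 010100✓ 010110✓ 011000✓ 011001✓ 011011✓ 011101✓ 011110✓ 011111✓ 100101✓ 100110✓ 100111✓ 101100✓ 101101✓ 101110✓ 101111✓ 110000✓ 110001✓ 111010✓ 111011✓ 111100✓
Round 1: -01100✓ -01101✓ -01111✓ -10001 -11011 0-1011✓ 0-1101✓ 0-1111✓ 001-11✓ 00101- 0011-1✓ 00110-✓ 01-001 01-110 0101-0 011-01✓ 011-11✓ 0110-1✓ 01100- 0111-1✓ 01111- 1-1100 10-101✓ 10-110✓ 10-111✓ 1001-1✓ 10011-✓ 1011-0✓ 1011-1✓ 10110-✓ 10111-✓ 11000- 11101-
Round 2: -011-1 -0110- 0-1-11 0-11-1 011--1 10-1-1 10-11- 1011--
PIs = {-011-1, -0110-, -10001, -11011, 0-1-11, 0-11-1, 00101-, 01-001, 01-110, 0101-0, 011--1, 01100-, 01111-, 1-1100, 10-1-1, 10-11-, 1011--, 11000-, 11101-}
Coverage chart:
  m10: 00101- ←essential
  m11: 0-1-11,00101-
  m12: -0110- ←essential
  m13: -011-1,-0110-,0-11-1
  m15: -011-1,0-1-11,0-11-1
  m17: -10001,01-001
  m20: 0101-0 ←essential
  m22: 01-110,0101-0
  m25: 01-001,011--1,01100-
  m29: 0-11-1,011--1
  m30: 01-110,01111-
  m31: 0-1-11,0-11-1,011--1,01111-
  m37: 10-1-1 ←essential
  m38: 10-11- ←essential
  m39: 10-1-1,10-11-
  m44: -0110-,1-1100,1011--
  m45: -011-1,-0110-,10-1-1,1011--
  m46: 10-11-,1011--
  m47: -011-1,10-1-1,10-11-,1011--
  m48: 11000- ←essential
  m58: 11101- ←essential
  m60: 1-1100 ←essential
Essential: -0110-, 00101-, 0101-0, 1-1100, 10-1-1, 10-11-, 11000-, 11101-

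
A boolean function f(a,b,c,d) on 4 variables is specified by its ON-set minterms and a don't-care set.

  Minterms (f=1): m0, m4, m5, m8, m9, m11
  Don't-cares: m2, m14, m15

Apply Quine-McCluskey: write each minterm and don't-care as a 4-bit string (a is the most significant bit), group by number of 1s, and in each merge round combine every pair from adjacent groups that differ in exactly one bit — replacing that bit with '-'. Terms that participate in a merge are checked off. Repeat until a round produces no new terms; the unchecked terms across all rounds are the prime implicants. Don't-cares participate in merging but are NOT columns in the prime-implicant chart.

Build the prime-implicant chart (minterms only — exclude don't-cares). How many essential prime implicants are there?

1

[col 0] 0000*, 0010*, 0100*, 0101*, 1000*, 1001*, 1011*, 1110*, 1111*
[col 1] -000, 0-00, 00-0, 010-, 1-11, 10-1, 100-, 111-
Prime implicants: -000, 0-00, 00-0, 010-, 1-11, 10-1, 100-, 111-
PI chart (minterm → PIs covering it):
  0 | -000,0-00,00-0
  4 | 0-00,010-
  5 | 010-  (sole → essential)
  8 | -000,100-
  9 | 10-1,100-
  11 | 1-11,10-1
Essential prime implicants: 010-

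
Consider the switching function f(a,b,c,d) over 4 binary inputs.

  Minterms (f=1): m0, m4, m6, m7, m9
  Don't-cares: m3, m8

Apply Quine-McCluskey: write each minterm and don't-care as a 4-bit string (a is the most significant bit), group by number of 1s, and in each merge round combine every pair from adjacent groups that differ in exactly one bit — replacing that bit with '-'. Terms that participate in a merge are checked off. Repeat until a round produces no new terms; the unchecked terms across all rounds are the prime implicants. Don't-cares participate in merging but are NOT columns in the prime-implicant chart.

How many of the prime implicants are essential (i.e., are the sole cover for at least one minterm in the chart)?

1

size-2^0 implicants → 0000(✓)  0011(✓)  0100(✓)  0110(✓)  0111(✓)  1000(✓)  1001(✓)
size-2^1 implicants → -000  0-00  0-11  01-0  011-  100-
Unchecked terms (primes): -000, 0-00, 0-11, 01-0, 011-, 100-
Minterm coverage:
  m0 ⊆ -000,0-00
  m4 ⊆ 0-00,01-0
  m6 ⊆ 01-0,011-
  m7 ⊆ 0-11,011-
  m9 ⊆ 100- [E]
E = {100-}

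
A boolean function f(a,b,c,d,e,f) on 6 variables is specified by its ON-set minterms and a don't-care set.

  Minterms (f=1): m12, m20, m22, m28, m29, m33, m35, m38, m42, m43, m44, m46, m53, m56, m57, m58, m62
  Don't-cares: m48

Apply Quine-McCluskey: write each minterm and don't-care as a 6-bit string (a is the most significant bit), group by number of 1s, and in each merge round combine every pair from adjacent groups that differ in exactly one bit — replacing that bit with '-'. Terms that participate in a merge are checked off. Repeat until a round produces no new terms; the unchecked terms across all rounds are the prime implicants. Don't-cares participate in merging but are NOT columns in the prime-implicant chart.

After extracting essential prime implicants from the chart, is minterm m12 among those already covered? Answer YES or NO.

[col 0] 001100*, 010100*, 010110*, 011100*, 011101*, 100001*, 100011*, 100110*, 101010*, 101011*, 101100*, 101110*, 110000*, 110101, 111000*, 111001*, 111010*, 111110*
[col 1] -01100, 0-1100, 01-100, 0101-0, 01110-, 1-1010*, 1-1110*, 10-011, 10-110, 1000-1, 101-10*, 10101-, 1011-0, 11-000, 111-10*, 1110-0, 11100-
[col 2] 1-1-10
Prime implicants: -01100, 0-1100, 01-100, 0101-0, 01110-, 1-1-10, 10-011, 10-110, 1000-1, 10101-, 1011-0, 11-000, 110101, 1110-0, 11100-
PI chart (minterm → PIs covering it):
  12 | -01100,0-1100
  20 | 01-100,0101-0
  22 | 0101-0  (sole → essential)
  28 | 0-1100,01-100,01110-
  29 | 01110-  (sole → essential)
  33 | 1000-1  (sole → essential)
  35 | 10-011,1000-1
  38 | 10-110  (sole → essential)
  42 | 1-1-10,10101-
  43 | 10-011,10101-
  44 | -01100,1011-0
  46 | 1-1-10,10-110,1011-0
  53 | 110101  (sole → essential)
  56 | 11-000,1110-0,11100-
  57 | 11100-  (sole → essential)
  58 | 1-1-10,1110-0
  62 | 1-1-10  (sole → essential)
Essential prime implicants: 0101-0, 01110-, 1-1-10, 10-110, 1000-1, 110101, 11100-

NO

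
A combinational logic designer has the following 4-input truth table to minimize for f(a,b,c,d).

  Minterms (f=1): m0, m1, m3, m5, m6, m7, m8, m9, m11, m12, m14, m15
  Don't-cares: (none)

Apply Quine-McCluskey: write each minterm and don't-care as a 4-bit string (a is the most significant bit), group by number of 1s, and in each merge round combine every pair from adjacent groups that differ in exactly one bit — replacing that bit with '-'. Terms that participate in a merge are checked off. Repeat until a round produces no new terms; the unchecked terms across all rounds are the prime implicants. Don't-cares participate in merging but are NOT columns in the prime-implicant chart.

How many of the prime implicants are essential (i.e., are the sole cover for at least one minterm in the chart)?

[col 0] 0000*, 0001*, 0011*, 0101*, 0110*, 0111*, 1000*, 1001*, 1011*, 1100*, 1110*, 1111*
[col 1] -000*, -001*, -011*, -110*, -111*, 0-01*, 0-11*, 00-1*, 000-*, 01-1*, 011-*, 1-00, 1-11*, 10-1*, 100-*, 11-0, 111-*
[col 2] --11, -0-1, -00-, -11-, 0--1
Prime implicants: --11, -0-1, -00-, -11-, 0--1, 1-00, 11-0
PI chart (minterm → PIs covering it):
  0 | -00-  (sole → essential)
  1 | -0-1,-00-,0--1
  3 | --11,-0-1,0--1
  5 | 0--1  (sole → essential)
  6 | -11-  (sole → essential)
  7 | --11,-11-,0--1
  8 | -00-,1-00
  9 | -0-1,-00-
  11 | --11,-0-1
  12 | 1-00,11-0
  14 | -11-,11-0
  15 | --11,-11-
Essential prime implicants: -00-, -11-, 0--1

3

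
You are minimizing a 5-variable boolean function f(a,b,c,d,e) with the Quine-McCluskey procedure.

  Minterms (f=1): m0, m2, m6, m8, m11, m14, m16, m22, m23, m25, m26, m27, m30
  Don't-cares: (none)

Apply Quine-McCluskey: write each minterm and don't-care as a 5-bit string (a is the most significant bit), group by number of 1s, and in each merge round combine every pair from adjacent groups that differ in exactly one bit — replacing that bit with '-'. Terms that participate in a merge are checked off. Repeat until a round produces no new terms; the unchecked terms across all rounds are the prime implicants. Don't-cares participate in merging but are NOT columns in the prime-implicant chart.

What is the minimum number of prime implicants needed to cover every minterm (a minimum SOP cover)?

8

[col 0] 00000*, 00010*, 00110*, 01000*, 01011*, 01110*, 10000*, 10110*, 10111*, 11001*, 11010*, 11011*, 11110*
[col 1] -0000, -0110*, -1011, -1110*, 0-000, 0-110*, 00-10, 000-0, 1-110*, 1011-, 11-10, 110-1, 1101-
[col 2] --110
Prime implicants: --110, -0000, -1011, 0-000, 00-10, 000-0, 1011-, 11-10, 110-1, 1101-
PI chart (minterm → PIs covering it):
  0 | -0000,0-000,000-0
  2 | 00-10,000-0
  6 | --110,00-10
  8 | 0-000  (sole → essential)
  11 | -1011  (sole → essential)
  14 | --110  (sole → essential)
  16 | -0000  (sole → essential)
  22 | --110,1011-
  23 | 1011-  (sole → essential)
  25 | 110-1  (sole → essential)
  26 | 11-10,1101-
  27 | -1011,110-1,1101-
  30 | --110,11-10
Essential prime implicants: --110, -0000, -1011, 0-000, 1011-, 110-1
Petrick residual → 00-10, 11-10
Minimum SOP uses 8 PIs: cde' + b'c'd'e' + bc'de + a'c'd'e' + a'b'de' + ab'cd + abde' + abc'e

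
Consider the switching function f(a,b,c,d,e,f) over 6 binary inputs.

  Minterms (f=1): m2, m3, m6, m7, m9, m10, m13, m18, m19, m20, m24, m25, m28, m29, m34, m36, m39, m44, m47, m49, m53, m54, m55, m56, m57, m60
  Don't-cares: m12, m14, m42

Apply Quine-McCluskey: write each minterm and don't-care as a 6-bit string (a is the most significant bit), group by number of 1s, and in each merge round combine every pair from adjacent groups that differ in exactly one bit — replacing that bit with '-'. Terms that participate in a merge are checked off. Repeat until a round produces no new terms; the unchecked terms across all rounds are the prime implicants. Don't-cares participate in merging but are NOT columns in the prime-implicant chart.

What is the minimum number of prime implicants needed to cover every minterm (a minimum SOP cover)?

11

Round 0: 000010✓ 000011✓ 000110✓ 000111✓ 001001✓ 001010✓ 001100✓ 001101✓ 001110✓ 010010✓ 010011✓ 010100✓ 011000✓ 011001✓ 011100✓ 011101✓ 100010✓ 100100✓ 100111✓ 101010✓ 101100✓ 101111✓ 110001✓ 110101✓ 110110✓ 110111✓ 111000✓ 111001✓ 111100✓
Round 1: -00010✓ -00111 -01010✓ -01100✓ -11000✓ -11001✓ -11100✓ 0-0010✓ 0-0011✓ 0-1001✓ 0-1100✓ 0-1101✓ 00-010✓ 00-110✓ 000-10✓ 000-11✓ 00001-✓ 00011-✓ 001-01✓ 001-10✓ 0011-0 00110-✓ 01-100 01001-✓ 011-00✓ 011-01✓ 01100-✓ 01110-✓ 1-0111 1-1100✓ 10-010✓ 10-100 10-111 11-001 110-01 1101-1 11011- 111-00✓ 11100-✓
Round 2: --1100 -0-010 -11-00 -1100- 0-001- 0-1-01 0-110- 00--10 000-1- 011-0-
PIs = {--1100, -0-010, -00111, -11-00, -1100-, 0-001-, 0-1-01, 0-110-, 00--10, 000-1-, 0011-0, 01-100, 011-0-, 1-0111, 10-100, 10-111, 11-001, 110-01, 1101-1, 11011-}
Coverage chart:
  m2: -0-010,0-001-,00--10,000-1-
  m3: 0-001-,000-1-
  m6: 00--10,000-1-
  m7: -00111,000-1-
  m9: 0-1-01 ←essential
  m10: -0-010,00--10
  m13: 0-1-01,0-110-
  m18: 0-001- ←essential
  m19: 0-001- ←essential
  m20: 01-100 ←essential
  m24: -11-00,-1100-,011-0-
  m25: -1100-,0-1-01,011-0-
  m28: --1100,-11-00,0-110-,01-100,011-0-
  m29: 0-1-01,0-110-,011-0-
  m34: -0-010 ←essential
  m36: 10-100 ←essential
  m39: -00111,1-0111,10-111
  m44: --1100,10-100
  m47: 10-111 ←essential
  m49: 11-001,110-01
  m53: 110-01,1101-1
  m54: 11011- ←essential
  m55: 1-0111,1101-1,11011-
  m56: -11-00,-1100-
  m57: -1100-,11-001
  m60: --1100,-11-00
Essential: -0-010, 0-001-, 0-1-01, 01-100, 10-100, 10-111, 11011-
Petrick residual → --1100, -1100-, 000-1-, 110-01
Min cover (11 terms): cde'f' + b'd'ef' + bcd'e' + a'c'd'e + a'ce'f + a'b'c'e + a'bde'f' + ab'de'f' + ab'def + abc'e'f + abc'de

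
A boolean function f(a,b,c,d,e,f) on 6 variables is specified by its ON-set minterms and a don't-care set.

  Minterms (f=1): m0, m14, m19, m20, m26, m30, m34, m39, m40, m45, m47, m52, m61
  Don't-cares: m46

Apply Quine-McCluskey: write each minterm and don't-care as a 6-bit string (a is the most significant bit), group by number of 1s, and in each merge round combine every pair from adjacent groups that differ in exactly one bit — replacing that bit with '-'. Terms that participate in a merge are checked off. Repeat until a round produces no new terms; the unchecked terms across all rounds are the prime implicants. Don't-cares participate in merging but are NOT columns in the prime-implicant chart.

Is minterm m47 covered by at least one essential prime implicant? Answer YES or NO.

YES

size-2^0 implicants → 000000  001110(✓)  010011  010100(✓)  011010(✓)  011110(✓)  100010  100111(✓)  101000  101101(✓)  101110(✓)  101111(✓)  110100(✓)  111101(✓)
size-2^1 implicants → -01110  -10100  0-1110  011-10  1-1101  10-111  1011-1  10111-
Unchecked terms (primes): -01110, -10100, 0-1110, 000000, 010011, 011-10, 1-1101, 10-111, 100010, 101000, 1011-1, 10111-
Minterm coverage:
  m0 ⊆ 000000 [E]
  m14 ⊆ -01110,0-1110
  m19 ⊆ 010011 [E]
  m20 ⊆ -10100 [E]
  m26 ⊆ 011-10 [E]
  m30 ⊆ 0-1110,011-10
  m34 ⊆ 100010 [E]
  m39 ⊆ 10-111 [E]
  m40 ⊆ 101000 [E]
  m45 ⊆ 1-1101,1011-1
  m47 ⊆ 10-111,1011-1,10111-
  m52 ⊆ -10100 [E]
  m61 ⊆ 1-1101 [E]
E = {-10100, 000000, 010011, 011-10, 1-1101, 10-111, 100010, 101000}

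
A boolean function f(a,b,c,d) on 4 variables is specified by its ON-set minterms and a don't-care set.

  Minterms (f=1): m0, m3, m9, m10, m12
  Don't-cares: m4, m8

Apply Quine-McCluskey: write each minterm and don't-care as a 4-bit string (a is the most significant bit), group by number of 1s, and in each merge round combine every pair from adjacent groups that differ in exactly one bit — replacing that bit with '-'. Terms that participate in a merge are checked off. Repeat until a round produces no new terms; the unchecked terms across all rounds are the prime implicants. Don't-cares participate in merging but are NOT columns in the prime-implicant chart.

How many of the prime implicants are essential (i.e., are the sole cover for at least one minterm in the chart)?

size-2^0 implicants → 0000(✓)  0011  0100(✓)  1000(✓)  1001(✓)  1010(✓)  1100(✓)
size-2^1 implicants → -000(✓)  -100(✓)  0-00(✓)  1-00(✓)  10-0  100-
size-2^2 implicants → --00
Unchecked terms (primes): --00, 0011, 10-0, 100-
Minterm coverage:
  m0 ⊆ --00 [E]
  m3 ⊆ 0011 [E]
  m9 ⊆ 100- [E]
  m10 ⊆ 10-0 [E]
  m12 ⊆ --00 [E]
E = {--00, 0011, 10-0, 100-}

4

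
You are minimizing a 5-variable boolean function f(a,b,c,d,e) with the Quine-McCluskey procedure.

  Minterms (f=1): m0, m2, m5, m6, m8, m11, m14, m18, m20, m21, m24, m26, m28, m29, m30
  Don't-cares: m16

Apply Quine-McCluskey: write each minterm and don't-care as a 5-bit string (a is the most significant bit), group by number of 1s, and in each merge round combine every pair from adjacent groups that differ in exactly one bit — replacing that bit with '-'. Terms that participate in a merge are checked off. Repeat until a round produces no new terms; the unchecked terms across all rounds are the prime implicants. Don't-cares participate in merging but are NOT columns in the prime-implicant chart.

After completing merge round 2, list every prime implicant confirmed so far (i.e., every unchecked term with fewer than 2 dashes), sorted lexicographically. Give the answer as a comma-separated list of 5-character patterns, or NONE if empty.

[col 0] 00000*, 00010*, 00101*, 00110*, 01000*, 01011, 01110*, 10000*, 10010*, 10100*, 10101*, 11000*, 11010*, 11100*, 11101*, 11110*
[col 1] -0000*, -0010*, -0101, -1000*, -1110, 0-000*, 0-110, 00-10, 000-0*, 1-000*, 1-010*, 1-100*, 1-101*, 10-00*, 100-0*, 1010-*, 11-00*, 11-10*, 110-0*, 111-0*, 1110-*
[col 2] --000, -00-0, 1--00, 1-0-0, 1-10-, 11--0
Prime implicants: --000, -00-0, -0101, -1110, 0-110, 00-10, 01011, 1--00, 1-0-0, 1-10-, 11--0

-0101, -1110, 0-110, 00-10, 01011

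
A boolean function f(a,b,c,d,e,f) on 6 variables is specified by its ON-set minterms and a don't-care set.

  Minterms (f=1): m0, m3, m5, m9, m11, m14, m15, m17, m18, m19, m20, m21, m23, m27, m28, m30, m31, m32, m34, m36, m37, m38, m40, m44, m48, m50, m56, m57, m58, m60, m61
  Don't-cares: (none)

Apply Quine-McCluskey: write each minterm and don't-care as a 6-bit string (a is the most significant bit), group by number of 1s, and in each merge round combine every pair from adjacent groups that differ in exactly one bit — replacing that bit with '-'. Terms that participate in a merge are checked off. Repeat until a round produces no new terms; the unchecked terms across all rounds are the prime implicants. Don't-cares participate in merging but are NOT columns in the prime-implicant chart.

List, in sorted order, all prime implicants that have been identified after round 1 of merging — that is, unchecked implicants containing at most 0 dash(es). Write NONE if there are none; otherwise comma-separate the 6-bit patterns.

NONE

[col 0] 000000*, 000011*, 000101*, 001001*, 001011*, 001110*, 001111*, 010001*, 010010*, 010011*, 010100*, 010101*, 010111*, 011011*, 011100*, 011110*, 011111*, 100000*, 100010*, 100100*, 100101*, 100110*, 101000*, 101100*, 110000*, 110010*, 111000*, 111001*, 111010*, 111100*, 111101*
[col 1] -00000, -00101, -10010, -11100, 0-0011*, 0-0101, 0-1011*, 0-1110*, 0-1111*, 00-011*, 001-11*, 0010-1, 00111-*, 01-011*, 01-100, 01-111*, 010-01*, 010-11*, 0100-1*, 01001-, 0101-1*, 01010-, 011-11*, 0111-0, 01111-*, 1-0000*, 1-0010*, 1-1000*, 1-1100*, 10-000*, 10-100*, 100-00*, 100-10*, 1000-0*, 1001-0*, 10010-, 101-00*, 11-000*, 11-010*, 1100-0*, 111-00*, 111-01*, 1110-0*, 11100-*, 11110-*
[col 2] 0--011, 0-1-11, 0-111-, 01--11, 010--1, 1--000, 1-00-0, 1-1-00, 10--00, 100--0, 11-0-0, 111-0-
Prime implicants: -00000, -00101, -10010, -11100, 0--011, 0-0101, 0-1-11, 0-111-, 0010-1, 01--11, 01-100, 010--1, 01001-, 01010-, 0111-0, 1--000, 1-00-0, 1-1-00, 10--00, 100--0, 10010-, 11-0-0, 111-0-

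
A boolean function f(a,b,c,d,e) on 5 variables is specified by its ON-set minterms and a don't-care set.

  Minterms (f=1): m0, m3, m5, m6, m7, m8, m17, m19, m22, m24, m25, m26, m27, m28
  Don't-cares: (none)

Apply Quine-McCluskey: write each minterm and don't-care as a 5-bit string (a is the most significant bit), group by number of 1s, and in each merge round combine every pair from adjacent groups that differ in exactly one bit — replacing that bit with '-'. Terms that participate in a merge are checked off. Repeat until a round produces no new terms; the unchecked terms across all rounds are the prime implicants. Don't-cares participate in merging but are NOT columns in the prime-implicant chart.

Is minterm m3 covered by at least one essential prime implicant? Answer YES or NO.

NO

Round 0: 00000✓ 00011✓ 00101✓ 00110✓ 00111✓ 01000✓ 10001✓ 10011✓ 10110✓ 11000✓ 11001✓ 11010✓ 11011✓ 11100✓
Round 1: -0011 -0110 -1000 0-000 00-11 001-1 0011- 1-001✓ 1-011✓ 100-1✓ 11-00 110-0✓ 110-1✓ 1100-✓ 1101-✓
Round 2: 1-0-1 110--
PIs = {-0011, -0110, -1000, 0-000, 00-11, 001-1, 0011-, 1-0-1, 11-00, 110--}
Coverage chart:
  m0: 0-000 ←essential
  m3: -0011,00-11
  m5: 001-1 ←essential
  m6: -0110,0011-
  m7: 00-11,001-1,0011-
  m8: -1000,0-000
  m17: 1-0-1 ←essential
  m19: -0011,1-0-1
  m22: -0110 ←essential
  m24: -1000,11-00,110--
  m25: 1-0-1,110--
  m26: 110-- ←essential
  m27: 1-0-1,110--
  m28: 11-00 ←essential
Essential: -0110, 0-000, 001-1, 1-0-1, 11-00, 110--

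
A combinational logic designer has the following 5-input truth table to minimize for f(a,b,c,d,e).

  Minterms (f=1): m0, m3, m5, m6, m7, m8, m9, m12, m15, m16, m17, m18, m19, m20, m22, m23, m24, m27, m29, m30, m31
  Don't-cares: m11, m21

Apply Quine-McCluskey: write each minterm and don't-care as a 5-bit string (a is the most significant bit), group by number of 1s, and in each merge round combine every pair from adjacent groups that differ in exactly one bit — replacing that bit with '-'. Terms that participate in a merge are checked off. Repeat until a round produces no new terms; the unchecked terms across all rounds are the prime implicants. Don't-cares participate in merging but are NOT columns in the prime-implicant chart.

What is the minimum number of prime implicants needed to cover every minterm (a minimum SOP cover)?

Round 0: 00000✓ 00011✓ 00101✓ 00110✓ 00111✓ 01000✓ 01001✓ 01011✓ 01100✓ 01111✓ 10000✓ 10001✓ 10010✓ 10011✓ 10100✓ 10101✓ 10110✓ 10111✓ 11000✓ 11011✓ 11101✓ 11110✓ 11111✓
Round 1: -0000✓ -0011✓ -0101✓ -0110✓ -0111✓ -1000✓ -1011✓ -1111✓ 0-000✓ 0-011✓ 0-111✓ 00-11✓ 001-1✓ 0011-✓ 01-00 01-11✓ 010-1 0100- 1-000✓ 1-011✓ 1-101✓ 1-110✓ 1-111✓ 10-00✓ 10-01✓ 10-10✓ 10-11✓ 100-0✓ 100-1✓ 1000-✓ 1001-✓ 101-0✓ 101-1✓ 1010-✓ 1011-✓ 11-11✓ 111-1✓ 1111-✓
Round 2: --000 --011✓ --111✓ -0-11✓ -01-1 -011- -1-11✓ 0--11✓ 1--11✓ 1-1-1 1-11- 10--0✓ 10--1✓ 10-0-✓ 10-1-✓ 100--✓ 101--✓
Round 3: ---11 10---
PIs = {---11, --000, -01-1, -011-, 01-00, 010-1, 0100-, 1-1-1, 1-11-, 10---}
Coverage chart:
  m0: --000 ←essential
  m3: ---11 ←essential
  m5: -01-1 ←essential
  m6: -011- ←essential
  m7: ---11,-01-1,-011-
  m8: --000,01-00,0100-
  m9: 010-1,0100-
  m12: 01-00 ←essential
  m15: ---11 ←essential
  m16: --000,10---
  m17: 10--- ←essential
  m18: 10--- ←essential
  m19: ---11,10---
  m20: 10--- ←essential
  m22: -011-,1-11-,10---
  m23: ---11,-01-1,-011-,1-1-1,1-11-,10---
  m24: --000 ←essential
  m27: ---11 ←essential
  m29: 1-1-1 ←essential
  m30: 1-11- ←essential
  m31: ---11,1-1-1,1-11-
Essential: ---11, --000, -01-1, -011-, 01-00, 1-1-1, 1-11-, 10---
Petrick residual → 010-1
Min cover (9 terms): de + c'd'e' + b'ce + b'cd + a'bd'e' + a'bc'e + ace + acd + ab'

9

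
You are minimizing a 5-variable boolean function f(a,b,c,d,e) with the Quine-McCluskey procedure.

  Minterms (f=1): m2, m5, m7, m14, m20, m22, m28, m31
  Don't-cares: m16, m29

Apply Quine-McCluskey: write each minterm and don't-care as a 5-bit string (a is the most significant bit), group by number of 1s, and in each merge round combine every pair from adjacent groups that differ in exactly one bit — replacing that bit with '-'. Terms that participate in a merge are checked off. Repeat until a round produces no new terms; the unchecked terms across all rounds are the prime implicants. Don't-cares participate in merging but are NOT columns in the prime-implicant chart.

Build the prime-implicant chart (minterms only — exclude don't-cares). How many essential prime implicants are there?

[col 0] 00010, 00101*, 00111*, 01110, 10000*, 10100*, 10110*, 11100*, 11101*, 11111*
[col 1] 001-1, 1-100, 10-00, 101-0, 111-1, 1110-
Prime implicants: 00010, 001-1, 01110, 1-100, 10-00, 101-0, 111-1, 1110-
PI chart (minterm → PIs covering it):
  2 | 00010  (sole → essential)
  5 | 001-1  (sole → essential)
  7 | 001-1  (sole → essential)
  14 | 01110  (sole → essential)
  20 | 1-100,10-00,101-0
  22 | 101-0  (sole → essential)
  28 | 1-100,1110-
  31 | 111-1  (sole → essential)
Essential prime implicants: 00010, 001-1, 01110, 101-0, 111-1

5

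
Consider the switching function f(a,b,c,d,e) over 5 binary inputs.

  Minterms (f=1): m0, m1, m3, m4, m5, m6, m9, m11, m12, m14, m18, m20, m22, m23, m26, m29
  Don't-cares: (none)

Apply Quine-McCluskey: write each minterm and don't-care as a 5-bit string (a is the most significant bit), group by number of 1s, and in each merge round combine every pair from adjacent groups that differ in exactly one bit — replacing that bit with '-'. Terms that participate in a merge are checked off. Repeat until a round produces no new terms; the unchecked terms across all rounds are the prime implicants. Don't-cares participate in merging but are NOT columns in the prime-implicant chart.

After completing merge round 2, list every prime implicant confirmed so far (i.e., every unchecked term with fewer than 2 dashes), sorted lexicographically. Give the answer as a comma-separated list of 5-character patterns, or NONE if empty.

1-010, 10-10, 1011-, 11101

size-2^0 implicants → 00000(✓)  00001(✓)  00011(✓)  00100(✓)  00101(✓)  00110(✓)  01001(✓)  01011(✓)  01100(✓)  01110(✓)  10010(✓)  10100(✓)  10110(✓)  10111(✓)  11010(✓)  11101
size-2^1 implicants → -0100(✓)  -0110(✓)  0-001(✓)  0-011(✓)  0-100(✓)  0-110(✓)  00-00(✓)  00-01(✓)  000-1(✓)  0000-(✓)  001-0(✓)  0010-(✓)  010-1(✓)  011-0(✓)  1-010  10-10  101-0(✓)  1011-
size-2^2 implicants → -01-0  0-0-1  0-1-0  00-0-
Unchecked terms (primes): -01-0, 0-0-1, 0-1-0, 00-0-, 1-010, 10-10, 1011-, 11101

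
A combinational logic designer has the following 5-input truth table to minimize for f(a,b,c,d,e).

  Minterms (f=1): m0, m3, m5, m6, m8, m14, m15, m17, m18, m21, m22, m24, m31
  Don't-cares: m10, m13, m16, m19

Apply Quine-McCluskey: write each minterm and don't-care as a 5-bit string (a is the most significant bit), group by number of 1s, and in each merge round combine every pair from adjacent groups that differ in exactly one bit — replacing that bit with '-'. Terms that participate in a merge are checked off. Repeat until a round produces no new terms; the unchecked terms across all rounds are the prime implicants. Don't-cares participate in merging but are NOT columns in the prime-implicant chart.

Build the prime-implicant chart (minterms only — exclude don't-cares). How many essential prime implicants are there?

3

size-2^0 implicants → 00000(✓)  00011(✓)  00101(✓)  00110(✓)  01000(✓)  01010(✓)  01101(✓)  01110(✓)  01111(✓)  10000(✓)  10001(✓)  10010(✓)  10011(✓)  10101(✓)  10110(✓)  11000(✓)  11111(✓)
size-2^1 implicants → -0000(✓)  -0011  -0101  -0110  -1000(✓)  -1111  0-000(✓)  0-101  0-110  01-10  010-0  011-1  0111-  1-000(✓)  10-01  10-10  100-0(✓)  100-1(✓)  1000-(✓)  1001-(✓)
size-2^2 implicants → --000  100--
Unchecked terms (primes): --000, -0011, -0101, -0110, -1111, 0-101, 0-110, 01-10, 010-0, 011-1, 0111-, 10-01, 10-10, 100--
Minterm coverage:
  m0 ⊆ --000 [E]
  m3 ⊆ -0011 [E]
  m5 ⊆ -0101,0-101
  m6 ⊆ -0110,0-110
  m8 ⊆ --000,010-0
  m14 ⊆ 0-110,01-10,0111-
  m15 ⊆ -1111,011-1,0111-
  m17 ⊆ 10-01,100--
  m18 ⊆ 10-10,100--
  m21 ⊆ -0101,10-01
  m22 ⊆ -0110,10-10
  m24 ⊆ --000 [E]
  m31 ⊆ -1111 [E]
E = {--000, -0011, -1111}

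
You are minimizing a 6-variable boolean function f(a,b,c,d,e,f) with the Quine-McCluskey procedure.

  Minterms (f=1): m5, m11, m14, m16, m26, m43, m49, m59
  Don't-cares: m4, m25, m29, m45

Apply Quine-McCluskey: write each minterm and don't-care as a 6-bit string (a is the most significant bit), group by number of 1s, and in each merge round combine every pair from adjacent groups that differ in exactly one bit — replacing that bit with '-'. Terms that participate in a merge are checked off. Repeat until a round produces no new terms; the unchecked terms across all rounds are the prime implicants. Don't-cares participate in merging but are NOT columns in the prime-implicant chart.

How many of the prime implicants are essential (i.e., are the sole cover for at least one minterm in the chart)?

7

[col 0] 000100*, 000101*, 001011*, 001110, 010000, 011001*, 011010, 011101*, 101011*, 101101, 110001, 111011*
[col 1] -01011, 00010-, 011-01, 1-1011
Prime implicants: -01011, 00010-, 001110, 010000, 011-01, 011010, 1-1011, 101101, 110001
PI chart (minterm → PIs covering it):
  5 | 00010-  (sole → essential)
  11 | -01011  (sole → essential)
  14 | 001110  (sole → essential)
  16 | 010000  (sole → essential)
  26 | 011010  (sole → essential)
  43 | -01011,1-1011
  49 | 110001  (sole → essential)
  59 | 1-1011  (sole → essential)
Essential prime implicants: -01011, 00010-, 001110, 010000, 011010, 1-1011, 110001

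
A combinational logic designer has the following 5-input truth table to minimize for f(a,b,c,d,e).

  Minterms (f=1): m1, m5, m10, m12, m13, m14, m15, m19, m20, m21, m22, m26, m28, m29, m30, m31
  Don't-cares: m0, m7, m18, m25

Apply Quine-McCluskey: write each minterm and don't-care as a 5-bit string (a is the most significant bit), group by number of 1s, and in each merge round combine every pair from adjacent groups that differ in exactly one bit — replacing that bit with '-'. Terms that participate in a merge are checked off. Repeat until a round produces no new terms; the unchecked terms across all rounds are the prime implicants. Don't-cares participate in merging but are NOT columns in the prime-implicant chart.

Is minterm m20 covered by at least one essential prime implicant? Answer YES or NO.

Round 0: 00000✓ 00001✓ 00101✓ 00111✓ 01010✓ 01100✓ 01101✓ 01110✓ 01111✓ 10010✓ 10011✓ 10100✓ 10101✓ 10110✓ 11001✓ 11010✓ 11100✓ 11101✓ 11110✓ 11111✓
Round 1: -0101✓ -1010✓ -1100✓ -1101✓ -1110✓ -1111✓ 0-101✓ 0-111✓ 00-01 0000- 001-1✓ 01-10✓ 011-0✓ 011-1✓ 0110-✓ 0111-✓ 1-010✓ 1-100✓ 1-101✓ 1-110✓ 10-10✓ 1001- 101-0✓ 1010-✓ 11-01 11-10✓ 111-0✓ 111-1✓ 1110-✓ 1111-✓
Round 2: --101 -1-10 -11-0✓ -11-1✓ -110-✓ -111-✓ 0-1-1 011--✓ 1--10 1-1-0 1-10- 111--✓
Round 3: -11--
PIs = {--101, -1-10, -11--, 0-1-1, 00-01, 0000-, 1--10, 1-1-0, 1-10-, 1001-, 11-01}
Coverage chart:
  m1: 00-01,0000-
  m5: --101,0-1-1,00-01
  m10: -1-10 ←essential
  m12: -11-- ←essential
  m13: --101,-11--,0-1-1
  m14: -1-10,-11--
  m15: -11--,0-1-1
  m19: 1001- ←essential
  m20: 1-1-0,1-10-
  m21: --101,1-10-
  m22: 1--10,1-1-0
  m26: -1-10,1--10
  m28: -11--,1-1-0,1-10-
  m29: --101,-11--,1-10-,11-01
  m30: -1-10,-11--,1--10,1-1-0
  m31: -11-- ←essential
Essential: -1-10, -11--, 1001-

NO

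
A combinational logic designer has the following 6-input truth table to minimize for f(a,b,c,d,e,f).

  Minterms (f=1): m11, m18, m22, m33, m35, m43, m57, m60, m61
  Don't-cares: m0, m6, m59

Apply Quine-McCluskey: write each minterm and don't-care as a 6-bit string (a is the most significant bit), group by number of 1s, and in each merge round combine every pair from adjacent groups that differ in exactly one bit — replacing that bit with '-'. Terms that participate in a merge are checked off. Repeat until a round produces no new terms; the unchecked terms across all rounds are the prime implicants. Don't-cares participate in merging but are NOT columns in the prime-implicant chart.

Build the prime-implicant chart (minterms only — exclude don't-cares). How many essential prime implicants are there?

Round 0: 000000 000110✓ 001011✓ 010010✓ 010110✓ 100001✓ 100011✓ 101011✓ 111001✓ 111011✓ 111100✓ 111101✓
Round 1: -01011 0-0110 010-10 1-1011 10-011 1000-1 111-01 1110-1 11110-
PIs = {-01011, 0-0110, 000000, 010-10, 1-1011, 10-011, 1000-1, 111-01, 1110-1, 11110-}
Coverage chart:
  m11: -01011 ←essential
  m18: 010-10 ←essential
  m22: 0-0110,010-10
  m33: 1000-1 ←essential
  m35: 10-011,1000-1
  m43: -01011,1-1011,10-011
  m57: 111-01,1110-1
  m60: 11110- ←essential
  m61: 111-01,11110-
Essential: -01011, 010-10, 1000-1, 11110-

4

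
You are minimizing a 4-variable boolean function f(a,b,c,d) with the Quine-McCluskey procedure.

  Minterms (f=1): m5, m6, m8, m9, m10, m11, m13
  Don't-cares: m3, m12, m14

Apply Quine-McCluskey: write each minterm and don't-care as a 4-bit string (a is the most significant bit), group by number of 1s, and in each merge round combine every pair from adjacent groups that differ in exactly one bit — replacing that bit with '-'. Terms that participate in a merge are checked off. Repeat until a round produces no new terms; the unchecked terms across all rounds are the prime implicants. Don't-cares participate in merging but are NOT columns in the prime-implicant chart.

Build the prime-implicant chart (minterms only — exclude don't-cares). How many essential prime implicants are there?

Round 0: 0011✓ 0101✓ 0110✓ 1000✓ 1001✓ 1010✓ 1011✓ 1100✓ 1101✓ 1110✓
Round 1: -011 -101 -110 1-00✓ 1-01✓ 1-10✓ 10-0✓ 10-1✓ 100-✓ 101-✓ 11-0✓ 110-✓
Round 2: 1--0 1-0- 10--
PIs = {-011, -101, -110, 1--0, 1-0-, 10--}
Coverage chart:
  m5: -101 ←essential
  m6: -110 ←essential
  m8: 1--0,1-0-,10--
  m9: 1-0-,10--
  m10: 1--0,10--
  m11: -011,10--
  m13: -101,1-0-
Essential: -101, -110

2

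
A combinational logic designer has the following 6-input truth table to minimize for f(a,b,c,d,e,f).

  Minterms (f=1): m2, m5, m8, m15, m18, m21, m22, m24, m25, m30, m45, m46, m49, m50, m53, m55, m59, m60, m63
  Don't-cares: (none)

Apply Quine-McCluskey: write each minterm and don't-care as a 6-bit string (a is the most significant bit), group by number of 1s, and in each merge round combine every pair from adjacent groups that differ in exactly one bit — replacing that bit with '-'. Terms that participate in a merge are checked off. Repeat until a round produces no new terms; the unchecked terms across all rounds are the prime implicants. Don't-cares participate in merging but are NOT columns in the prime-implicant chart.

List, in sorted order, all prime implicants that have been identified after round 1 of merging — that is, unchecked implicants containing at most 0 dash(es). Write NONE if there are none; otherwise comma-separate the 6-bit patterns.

Round 0: 000010✓ 000101✓ 001000✓ 001111 010010✓ 010101✓ 010110✓ 011000✓ 011001✓ 011110✓ 101101 101110 110001✓ 110010✓ 110101✓ 110111✓ 111011✓ 111100 111111✓
Round 1: -10010 -10101 0-0010 0-0101 0-1000 01-110 010-10 01100- 11-111 110-01 1101-1 111-11
PIs = {-10010, -10101, 0-0010, 0-0101, 0-1000, 001111, 01-110, 010-10, 01100-, 101101, 101110, 11-111, 110-01, 1101-1, 111-11, 111100}

001111, 101101, 101110, 111100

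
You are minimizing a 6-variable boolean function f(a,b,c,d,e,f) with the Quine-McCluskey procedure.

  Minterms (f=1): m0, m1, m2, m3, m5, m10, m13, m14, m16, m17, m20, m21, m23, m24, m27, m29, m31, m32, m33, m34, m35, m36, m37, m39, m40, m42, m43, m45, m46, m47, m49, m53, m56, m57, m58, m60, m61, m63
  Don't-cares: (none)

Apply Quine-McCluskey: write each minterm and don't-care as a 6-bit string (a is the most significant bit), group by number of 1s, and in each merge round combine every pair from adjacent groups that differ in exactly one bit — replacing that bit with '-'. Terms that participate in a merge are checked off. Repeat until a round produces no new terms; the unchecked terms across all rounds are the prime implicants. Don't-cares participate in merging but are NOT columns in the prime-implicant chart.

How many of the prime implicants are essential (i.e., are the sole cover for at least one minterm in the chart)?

[col 0] 000000*, 000001*, 000010*, 000011*, 000101*, 001010*, 001101*, 001110*, 010000*, 010001*, 010100*, 010101*, 010111*, 011000*, 011011*, 011101*, 011111*, 100000*, 100001*, 100010*, 100011*, 100100*, 100101*, 100111*, 101000*, 101010*, 101011*, 101101*, 101110*, 101111*, 110001*, 110101*, 111000*, 111001*, 111010*, 111100*, 111101*, 111111*
[col 1] -00000*, -00001*, -00010*, -00011*, -00101*, -01010*, -01101*, -01110*, -10001*, -10101*, -11000, -11101*, -11111*, 0-0000*, 0-0001*, 0-0101*, 0-1101*, 00-010*, 00-101*, 000-01*, 0000-0*, 0000-1*, 00000-*, 00001-*, 001-10*, 01-000, 01-101*, 01-111*, 010-00*, 010-01*, 01000-*, 0101-1*, 01010-*, 011-11, 0111-1*, 1-0001*, 1-0101*, 1-1000*, 1-1010*, 1-1101*, 1-1111*, 10-000*, 10-010*, 10-011*, 10-101*, 10-111*, 100-00*, 100-01*, 100-11*, 1000-0*, 1000-1*, 10000-*, 10001-*, 1001-1*, 10010-*, 101-10*, 101-11*, 1010-0*, 10101-*, 1011-1*, 10111-*, 11-001*, 11-101*, 110-01*, 111-00*, 111-01*, 1110-0*, 11100-*, 1111-1*, 11110-*
[col 2] --0001*, --0101*, --1101*, -0-010, -0-101*, -00-01*, -000-0*, -000-1*, -0000-*, -0001-*, -01-10, -1-101*, -10-01*, -111-1, 0--101*, 0-0-01*, 0-000-, 0000--*, 01-1-1, 010-0-, 1--101*, 1-0-01*, 1-10-0, 1-11-1, 10--11, 10-0-0, 10-01-, 10-1-1, 100--1, 100-0-, 1000--*, 101-1-, 11--01, 111-0-
[col 3] ---101, --0-01, -000--
Prime implicants: ---101, --0-01, -0-010, -000--, -01-10, -11000, -111-1, 0-000-, 01-000, 01-1-1, 010-0-, 011-11, 1-10-0, 1-11-1, 10--11, 10-0-0, 10-01-, 10-1-1, 100--1, 100-0-, 101-1-, 11--01, 111-0-
PI chart (minterm → PIs covering it):
  0 | -000--,0-000-
  1 | --0-01,-000--,0-000-
  2 | -0-010,-000--
  3 | -000--  (sole → essential)
  5 | ---101,--0-01
  10 | -0-010,-01-10
  13 | ---101  (sole → essential)
  14 | -01-10  (sole → essential)
  16 | 0-000-,01-000,010-0-
  17 | --0-01,0-000-,010-0-
  20 | 010-0-  (sole → essential)
  21 | ---101,--0-01,01-1-1,010-0-
  23 | 01-1-1  (sole → essential)
  24 | -11000,01-000
  27 | 011-11  (sole → essential)
  29 | ---101,-111-1,01-1-1
  31 | -111-1,01-1-1,011-11
  32 | -000--,10-0-0,100-0-
  33 | --0-01,-000--,100--1,100-0-
  34 | -0-010,-000--,10-0-0,10-01-
  35 | -000--,10--11,10-01-,100--1
  36 | 100-0-  (sole → essential)
  37 | ---101,--0-01,10-1-1,100--1,100-0-
  39 | 10--11,10-1-1,100--1
  40 | 1-10-0,10-0-0
  42 | -0-010,-01-10,1-10-0,10-0-0,10-01-,101-1-
  43 | 10--11,10-01-,101-1-
  45 | ---101,1-11-1,10-1-1
  46 | -01-10,101-1-
  47 | 1-11-1,10--11,10-1-1,101-1-
  49 | --0-01,11--01
  53 | ---101,--0-01,11--01
  56 | -11000,1-10-0,111-0-
  57 | 11--01,111-0-
  58 | 1-10-0  (sole → essential)
  60 | 111-0-  (sole → essential)
  61 | ---101,-111-1,1-11-1,11--01,111-0-
  63 | -111-1,1-11-1
Essential prime implicants: ---101, -000--, -01-10, 01-1-1, 010-0-, 011-11, 1-10-0, 100-0-, 111-0-

9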